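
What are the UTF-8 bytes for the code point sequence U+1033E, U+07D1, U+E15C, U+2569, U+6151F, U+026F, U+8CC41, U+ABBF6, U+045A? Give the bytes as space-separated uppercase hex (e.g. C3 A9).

F0 90 8C BE DF 91 EE 85 9C E2 95 A9 F1 A1 94 9F C9 AF F2 8C B1 81 F2 AB AF B6 D1 9A

U+1033E: 4-byte form → F0 90 8C BE.
U+07D1: 2-byte form → DF 91.
U+E15C: 3-byte form → EE 85 9C.
U+2569: 3-byte form → E2 95 A9.
U+6151F: 4-byte form → F1 A1 94 9F.
U+026F: 2-byte form → C9 AF.
U+8CC41: 4-byte form → F2 8C B1 81.
U+ABBF6: 4-byte form → F2 AB AF B6.
U+045A: 2-byte form → D1 9A.
Concatenated (28 bytes): F0 90 8C BE DF 91 EE 85 9C E2 95 A9 F1 A1 94 9F C9 AF F2 8C B1 81 F2 AB AF B6 D1 9A.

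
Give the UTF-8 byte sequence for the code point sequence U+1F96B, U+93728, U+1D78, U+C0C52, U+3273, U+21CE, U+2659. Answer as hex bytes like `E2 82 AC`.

U+1F96B: 4-byte form → F0 9F A5 AB.
U+93728: 4-byte form → F2 93 9C A8.
U+1D78: 3-byte form → E1 B5 B8.
U+C0C52: 4-byte form → F3 80 B1 92.
U+3273: 3-byte form → E3 89 B3.
U+21CE: 3-byte form → E2 87 8E.
U+2659: 3-byte form → E2 99 99.
Concatenated (24 bytes): F0 9F A5 AB F2 93 9C A8 E1 B5 B8 F3 80 B1 92 E3 89 B3 E2 87 8E E2 99 99.

F0 9F A5 AB F2 93 9C A8 E1 B5 B8 F3 80 B1 92 E3 89 B3 E2 87 8E E2 99 99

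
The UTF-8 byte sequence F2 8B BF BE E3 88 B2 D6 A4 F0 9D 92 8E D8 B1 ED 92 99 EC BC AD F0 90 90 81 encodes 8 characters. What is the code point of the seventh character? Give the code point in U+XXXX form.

U+CF2D

Offset 0: leading byte 0xF2 = 11110010 → 4-byte char #1 = F2 8B BF BE.
Offset 4: leading byte 0xE3 = 11100011 → 3-byte char #2 = E3 88 B2.
Offset 7: leading byte 0xD6 = 11010110 → 2-byte char #3 = D6 A4.
Offset 9: leading byte 0xF0 = 11110000 → 4-byte char #4 = F0 9D 92 8E.
Offset 13: leading byte 0xD8 = 11011000 → 2-byte char #5 = D8 B1.
Offset 15: leading byte 0xED = 11101101 → 3-byte char #6 = ED 92 99.
Offset 18: leading byte 0xEC = 11101100 → 3-byte char #7 = EC BC AD.
Leading byte 0xEC = 11101100 matches 1110xxxx → 3-byte sequence.
Byte 1: 0xEC = 11101100, payload 1100 (4 bits).
Byte 2: 0xBC = 10111100 (10xxxxxx ✓), payload 111100.
Byte 3: 0xAD = 10101101 (10xxxxxx ✓), payload 101101.
Concatenate: 1100111100101101 = 0xCF2D (16 bits → U+CF2D).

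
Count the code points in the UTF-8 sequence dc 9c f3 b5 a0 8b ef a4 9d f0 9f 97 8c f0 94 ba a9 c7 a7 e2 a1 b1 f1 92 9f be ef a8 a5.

9

Byte at offset 0: 0xDC = 11011100 → 2-byte char (#1). Advance 2.
Byte at offset 2: 0xF3 = 11110011 → 4-byte char (#2). Advance 4.
Byte at offset 6: 0xEF = 11101111 → 3-byte char (#3). Advance 3.
Byte at offset 9: 0xF0 = 11110000 → 4-byte char (#4). Advance 4.
Byte at offset 13: 0xF0 = 11110000 → 4-byte char (#5). Advance 4.
Byte at offset 17: 0xC7 = 11000111 → 2-byte char (#6). Advance 2.
Byte at offset 19: 0xE2 = 11100010 → 3-byte char (#7). Advance 3.
Byte at offset 22: 0xF1 = 11110001 → 4-byte char (#8). Advance 4.
Byte at offset 26: 0xEF = 11101111 → 3-byte char (#9). Advance 3.
Reached end at offset 29 after 9 code points.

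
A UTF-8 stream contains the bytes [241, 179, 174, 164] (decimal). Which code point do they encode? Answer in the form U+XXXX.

U+73BA4

Leading byte 0xF1 = 11110001 matches 11110xxx → 4-byte sequence.
Byte 1: 0xF1 = 11110001, payload 001 (3 bits).
Byte 2: 0xB3 = 10110011 (10xxxxxx ✓), payload 110011.
Byte 3: 0xAE = 10101110 (10xxxxxx ✓), payload 101110.
Byte 4: 0xA4 = 10100100 (10xxxxxx ✓), payload 100100.
Concatenate: 001110011101110100100 = 0x73BA4 (21 bits → U+73BA4).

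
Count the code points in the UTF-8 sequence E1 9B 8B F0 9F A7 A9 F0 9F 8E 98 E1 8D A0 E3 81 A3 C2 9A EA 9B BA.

Byte at offset 0: 0xE1 = 11100001 → 3-byte char (#1). Advance 3.
Byte at offset 3: 0xF0 = 11110000 → 4-byte char (#2). Advance 4.
Byte at offset 7: 0xF0 = 11110000 → 4-byte char (#3). Advance 4.
Byte at offset 11: 0xE1 = 11100001 → 3-byte char (#4). Advance 3.
Byte at offset 14: 0xE3 = 11100011 → 3-byte char (#5). Advance 3.
Byte at offset 17: 0xC2 = 11000010 → 2-byte char (#6). Advance 2.
Byte at offset 19: 0xEA = 11101010 → 3-byte char (#7). Advance 3.
Reached end at offset 22 after 7 code points.

7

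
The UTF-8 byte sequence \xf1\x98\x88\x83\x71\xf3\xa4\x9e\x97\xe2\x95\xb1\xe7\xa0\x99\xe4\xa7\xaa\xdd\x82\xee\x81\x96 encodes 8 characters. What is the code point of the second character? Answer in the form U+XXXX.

U+0071

Offset 0: leading byte 0xF1 = 11110001 → 4-byte char #1 = F1 98 88 83.
Offset 4: leading byte 0x71 = 01110001 → 1-byte char #2 = 71.
Leading byte 0x71 = 01110001 matches 0xxxxxxx → 1-byte sequence.
Byte 1: 0x71 = 01110001, payload 1110001 (7 bits).
Concatenate: 1110001 = 0x71 (7 bits → U+0071).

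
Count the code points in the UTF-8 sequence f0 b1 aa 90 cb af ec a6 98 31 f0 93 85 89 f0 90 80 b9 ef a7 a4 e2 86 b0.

8

Byte at offset 0: 0xF0 = 11110000 → 4-byte char (#1). Advance 4.
Byte at offset 4: 0xCB = 11001011 → 2-byte char (#2). Advance 2.
Byte at offset 6: 0xEC = 11101100 → 3-byte char (#3). Advance 3.
Byte at offset 9: 0x31 = 00110001 → 1-byte char (#4). Advance 1.
Byte at offset 10: 0xF0 = 11110000 → 4-byte char (#5). Advance 4.
Byte at offset 14: 0xF0 = 11110000 → 4-byte char (#6). Advance 4.
Byte at offset 18: 0xEF = 11101111 → 3-byte char (#7). Advance 3.
Byte at offset 21: 0xE2 = 11100010 → 3-byte char (#8). Advance 3.
Reached end at offset 24 after 8 code points.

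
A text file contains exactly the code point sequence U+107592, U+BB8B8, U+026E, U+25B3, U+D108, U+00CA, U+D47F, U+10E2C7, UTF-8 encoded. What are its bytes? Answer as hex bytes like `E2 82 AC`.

F4 87 96 92 F2 BB A2 B8 C9 AE E2 96 B3 ED 84 88 C3 8A ED 91 BF F4 8E 8B 87

U+107592: 4-byte form → F4 87 96 92.
U+BB8B8: 4-byte form → F2 BB A2 B8.
U+026E: 2-byte form → C9 AE.
U+25B3: 3-byte form → E2 96 B3.
U+D108: 3-byte form → ED 84 88.
U+00CA: 2-byte form → C3 8A.
U+D47F: 3-byte form → ED 91 BF.
U+10E2C7: 4-byte form → F4 8E 8B 87.
Concatenated (25 bytes): F4 87 96 92 F2 BB A2 B8 C9 AE E2 96 B3 ED 84 88 C3 8A ED 91 BF F4 8E 8B 87.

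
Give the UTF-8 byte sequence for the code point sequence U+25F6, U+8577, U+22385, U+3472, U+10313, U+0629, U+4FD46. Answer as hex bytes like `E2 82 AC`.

U+25F6: 3-byte form → E2 97 B6.
U+8577: 3-byte form → E8 95 B7.
U+22385: 4-byte form → F0 A2 8E 85.
U+3472: 3-byte form → E3 91 B2.
U+10313: 4-byte form → F0 90 8C 93.
U+0629: 2-byte form → D8 A9.
U+4FD46: 4-byte form → F1 8F B5 86.
Concatenated (23 bytes): E2 97 B6 E8 95 B7 F0 A2 8E 85 E3 91 B2 F0 90 8C 93 D8 A9 F1 8F B5 86.

E2 97 B6 E8 95 B7 F0 A2 8E 85 E3 91 B2 F0 90 8C 93 D8 A9 F1 8F B5 86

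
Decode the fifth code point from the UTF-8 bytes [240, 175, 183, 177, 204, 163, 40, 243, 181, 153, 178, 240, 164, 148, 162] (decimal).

U+24522

Offset 0: leading byte 0xF0 = 11110000 → 4-byte char #1 = F0 AF B7 B1.
Offset 4: leading byte 0xCC = 11001100 → 2-byte char #2 = CC A3.
Offset 6: leading byte 0x28 = 00101000 → 1-byte char #3 = 28.
Offset 7: leading byte 0xF3 = 11110011 → 4-byte char #4 = F3 B5 99 B2.
Offset 11: leading byte 0xF0 = 11110000 → 4-byte char #5 = F0 A4 94 A2.
Leading byte 0xF0 = 11110000 matches 11110xxx → 4-byte sequence.
Byte 1: 0xF0 = 11110000, payload 000 (3 bits).
Byte 2: 0xA4 = 10100100 (10xxxxxx ✓), payload 100100.
Byte 3: 0x94 = 10010100 (10xxxxxx ✓), payload 010100.
Byte 4: 0xA2 = 10100010 (10xxxxxx ✓), payload 100010.
Concatenate: 000100100010100100010 = 0x24522 (21 bits → U+24522).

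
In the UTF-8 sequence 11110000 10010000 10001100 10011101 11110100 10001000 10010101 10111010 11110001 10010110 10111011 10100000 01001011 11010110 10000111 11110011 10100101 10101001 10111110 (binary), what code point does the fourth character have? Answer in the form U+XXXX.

Offset 0: leading byte 0xF0 = 11110000 → 4-byte char #1 = F0 90 8C 9D.
Offset 4: leading byte 0xF4 = 11110100 → 4-byte char #2 = F4 88 95 BA.
Offset 8: leading byte 0xF1 = 11110001 → 4-byte char #3 = F1 96 BB A0.
Offset 12: leading byte 0x4B = 01001011 → 1-byte char #4 = 4B.
Leading byte 0x4B = 01001011 matches 0xxxxxxx → 1-byte sequence.
Byte 1: 0x4B = 01001011, payload 1001011 (7 bits).
Concatenate: 1001011 = 0x4B (7 bits → U+004B).

U+004B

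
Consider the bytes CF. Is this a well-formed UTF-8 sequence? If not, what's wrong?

Leading byte 0xCF = 11001111 → 2-byte form, but only 1 byte is present.

invalid (sequence truncated)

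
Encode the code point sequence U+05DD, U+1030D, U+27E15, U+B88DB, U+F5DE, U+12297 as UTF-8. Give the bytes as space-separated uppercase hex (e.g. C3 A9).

U+05DD: 2-byte form → D7 9D.
U+1030D: 4-byte form → F0 90 8C 8D.
U+27E15: 4-byte form → F0 A7 B8 95.
U+B88DB: 4-byte form → F2 B8 A3 9B.
U+F5DE: 3-byte form → EF 97 9E.
U+12297: 4-byte form → F0 92 8A 97.
Concatenated (21 bytes): D7 9D F0 90 8C 8D F0 A7 B8 95 F2 B8 A3 9B EF 97 9E F0 92 8A 97.

D7 9D F0 90 8C 8D F0 A7 B8 95 F2 B8 A3 9B EF 97 9E F0 92 8A 97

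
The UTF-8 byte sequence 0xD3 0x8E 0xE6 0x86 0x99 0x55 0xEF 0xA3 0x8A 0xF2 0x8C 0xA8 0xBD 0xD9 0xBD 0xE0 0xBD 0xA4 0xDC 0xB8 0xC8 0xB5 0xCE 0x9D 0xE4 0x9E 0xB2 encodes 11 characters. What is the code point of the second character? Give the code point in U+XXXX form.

Offset 0: leading byte 0xD3 = 11010011 → 2-byte char #1 = D3 8E.
Offset 2: leading byte 0xE6 = 11100110 → 3-byte char #2 = E6 86 99.
Leading byte 0xE6 = 11100110 matches 1110xxxx → 3-byte sequence.
Byte 1: 0xE6 = 11100110, payload 0110 (4 bits).
Byte 2: 0x86 = 10000110 (10xxxxxx ✓), payload 000110.
Byte 3: 0x99 = 10011001 (10xxxxxx ✓), payload 011001.
Concatenate: 0110000110011001 = 0x6199 (16 bits → U+6199).

U+6199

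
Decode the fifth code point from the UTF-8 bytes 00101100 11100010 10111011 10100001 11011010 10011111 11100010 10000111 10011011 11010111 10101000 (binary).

U+05E8

Offset 0: leading byte 0x2C = 00101100 → 1-byte char #1 = 2C.
Offset 1: leading byte 0xE2 = 11100010 → 3-byte char #2 = E2 BB A1.
Offset 4: leading byte 0xDA = 11011010 → 2-byte char #3 = DA 9F.
Offset 6: leading byte 0xE2 = 11100010 → 3-byte char #4 = E2 87 9B.
Offset 9: leading byte 0xD7 = 11010111 → 2-byte char #5 = D7 A8.
Leading byte 0xD7 = 11010111 matches 110xxxxx → 2-byte sequence.
Byte 1: 0xD7 = 11010111, payload 10111 (5 bits).
Byte 2: 0xA8 = 10101000 (10xxxxxx ✓), payload 101000.
Concatenate: 10111101000 = 0x5E8 (11 bits → U+05E8).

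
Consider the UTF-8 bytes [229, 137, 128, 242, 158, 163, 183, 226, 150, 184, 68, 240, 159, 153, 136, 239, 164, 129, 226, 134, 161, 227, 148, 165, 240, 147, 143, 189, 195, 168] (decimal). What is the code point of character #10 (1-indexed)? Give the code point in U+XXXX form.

Offset 0: leading byte 0xE5 = 11100101 → 3-byte char #1 = E5 89 80.
Offset 3: leading byte 0xF2 = 11110010 → 4-byte char #2 = F2 9E A3 B7.
Offset 7: leading byte 0xE2 = 11100010 → 3-byte char #3 = E2 96 B8.
Offset 10: leading byte 0x44 = 01000100 → 1-byte char #4 = 44.
Offset 11: leading byte 0xF0 = 11110000 → 4-byte char #5 = F0 9F 99 88.
Offset 15: leading byte 0xEF = 11101111 → 3-byte char #6 = EF A4 81.
Offset 18: leading byte 0xE2 = 11100010 → 3-byte char #7 = E2 86 A1.
Offset 21: leading byte 0xE3 = 11100011 → 3-byte char #8 = E3 94 A5.
Offset 24: leading byte 0xF0 = 11110000 → 4-byte char #9 = F0 93 8F BD.
Offset 28: leading byte 0xC3 = 11000011 → 2-byte char #10 = C3 A8.
Leading byte 0xC3 = 11000011 matches 110xxxxx → 2-byte sequence.
Byte 1: 0xC3 = 11000011, payload 00011 (5 bits).
Byte 2: 0xA8 = 10101000 (10xxxxxx ✓), payload 101000.
Concatenate: 00011101000 = 0xE8 (11 bits → U+00E8).

U+00E8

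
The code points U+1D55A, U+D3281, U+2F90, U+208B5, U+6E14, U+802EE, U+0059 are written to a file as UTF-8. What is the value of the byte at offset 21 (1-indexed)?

0x8B

1-indexed offset 21 is 0-indexed offset 20.
U+1D55A → 4-byte form F0 9D 95 9A at offsets 0–3.
U+D3281 → 4-byte form F3 93 8A 81 at offsets 4–7.
U+2F90 → 3-byte form E2 BE 90 at offsets 8–10.
U+208B5 → 4-byte form F0 A0 A2 B5 at offsets 11–14.
U+6E14 → 3-byte form E6 B8 94 at offsets 15–17.
U+802EE → 4-byte form F2 80 8B AE at offsets 18–21.
Offset 20 falls in char 6's range; it's byte 3 of F2 80 8B AE = 0x8B.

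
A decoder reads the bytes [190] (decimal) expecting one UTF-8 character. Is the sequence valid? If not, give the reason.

invalid (continuation byte with no leading byte)

Byte 0xBE = 10111110 has the form 10xxxxxx — a continuation byte — but there is no preceding leading byte.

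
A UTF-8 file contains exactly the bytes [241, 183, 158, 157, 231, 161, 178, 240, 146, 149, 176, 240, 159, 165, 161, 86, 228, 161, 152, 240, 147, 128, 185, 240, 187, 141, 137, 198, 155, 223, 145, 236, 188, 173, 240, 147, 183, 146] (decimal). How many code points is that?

Byte at offset 0: 0xF1 = 11110001 → 4-byte char (#1). Advance 4.
Byte at offset 4: 0xE7 = 11100111 → 3-byte char (#2). Advance 3.
Byte at offset 7: 0xF0 = 11110000 → 4-byte char (#3). Advance 4.
Byte at offset 11: 0xF0 = 11110000 → 4-byte char (#4). Advance 4.
Byte at offset 15: 0x56 = 01010110 → 1-byte char (#5). Advance 1.
Byte at offset 16: 0xE4 = 11100100 → 3-byte char (#6). Advance 3.
Byte at offset 19: 0xF0 = 11110000 → 4-byte char (#7). Advance 4.
Byte at offset 23: 0xF0 = 11110000 → 4-byte char (#8). Advance 4.
Byte at offset 27: 0xC6 = 11000110 → 2-byte char (#9). Advance 2.
Byte at offset 29: 0xDF = 11011111 → 2-byte char (#10). Advance 2.
Byte at offset 31: 0xEC = 11101100 → 3-byte char (#11). Advance 3.
Byte at offset 34: 0xF0 = 11110000 → 4-byte char (#12). Advance 4.
Reached end at offset 38 after 12 code points.

12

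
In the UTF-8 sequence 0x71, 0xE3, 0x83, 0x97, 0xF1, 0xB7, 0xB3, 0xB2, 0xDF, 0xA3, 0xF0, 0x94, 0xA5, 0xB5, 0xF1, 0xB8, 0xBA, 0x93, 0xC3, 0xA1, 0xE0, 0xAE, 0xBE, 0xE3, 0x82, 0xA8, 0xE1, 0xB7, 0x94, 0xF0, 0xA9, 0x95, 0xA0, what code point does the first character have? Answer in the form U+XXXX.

Offset 0: leading byte 0x71 = 01110001 → 1-byte char #1 = 71.
Leading byte 0x71 = 01110001 matches 0xxxxxxx → 1-byte sequence.
Byte 1: 0x71 = 01110001, payload 1110001 (7 bits).
Concatenate: 1110001 = 0x71 (7 bits → U+0071).

U+0071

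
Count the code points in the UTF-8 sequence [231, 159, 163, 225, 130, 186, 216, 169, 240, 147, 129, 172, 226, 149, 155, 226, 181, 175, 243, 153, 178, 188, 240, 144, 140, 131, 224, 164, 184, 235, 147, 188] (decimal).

10

Byte at offset 0: 0xE7 = 11100111 → 3-byte char (#1). Advance 3.
Byte at offset 3: 0xE1 = 11100001 → 3-byte char (#2). Advance 3.
Byte at offset 6: 0xD8 = 11011000 → 2-byte char (#3). Advance 2.
Byte at offset 8: 0xF0 = 11110000 → 4-byte char (#4). Advance 4.
Byte at offset 12: 0xE2 = 11100010 → 3-byte char (#5). Advance 3.
Byte at offset 15: 0xE2 = 11100010 → 3-byte char (#6). Advance 3.
Byte at offset 18: 0xF3 = 11110011 → 4-byte char (#7). Advance 4.
Byte at offset 22: 0xF0 = 11110000 → 4-byte char (#8). Advance 4.
Byte at offset 26: 0xE0 = 11100000 → 3-byte char (#9). Advance 3.
Byte at offset 29: 0xEB = 11101011 → 3-byte char (#10). Advance 3.
Reached end at offset 32 after 10 code points.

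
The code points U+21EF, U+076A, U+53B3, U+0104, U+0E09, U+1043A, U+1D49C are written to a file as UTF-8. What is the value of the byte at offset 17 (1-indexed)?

0xBA

1-indexed offset 17 is 0-indexed offset 16.
U+21EF → 3-byte form E2 87 AF at offsets 0–2.
U+076A → 2-byte form DD AA at offsets 3–4.
U+53B3 → 3-byte form E5 8E B3 at offsets 5–7.
U+0104 → 2-byte form C4 84 at offsets 8–9.
U+0E09 → 3-byte form E0 B8 89 at offsets 10–12.
U+1043A → 4-byte form F0 90 90 BA at offsets 13–16.
Offset 16 falls in char 6's range; it's byte 4 of F0 90 90 BA = 0xBA.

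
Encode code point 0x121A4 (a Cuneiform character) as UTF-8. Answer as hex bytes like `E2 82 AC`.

U+121A4 = 0x121A4 = 74148 decimal. In range U+10000–U+10FFFF → 4-byte form: 11110xxx 10xxxxxx 10xxxxxx 10xxxxxx.
Binary (21 bits): 000010010000110100100.
Split 3+6+6+6: 000 | 010010 | 000110 | 100100.
Byte 1: 11110000 = 0xF0.
Byte 2: 10010010 = 0x92.
Byte 3: 10000110 = 0x86.
Byte 4: 10100100 = 0xA4.

F0 92 86 A4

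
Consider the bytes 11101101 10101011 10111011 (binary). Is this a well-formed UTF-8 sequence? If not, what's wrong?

Structurally a 3-byte sequence; payload = 0xDAFB.
But 0xDAFB is in U+D800–U+DFFF, the surrogate range. Surrogates are not Unicode scalar values and are forbidden in UTF-8.

invalid (encodes a surrogate (U+D800–U+DFFF))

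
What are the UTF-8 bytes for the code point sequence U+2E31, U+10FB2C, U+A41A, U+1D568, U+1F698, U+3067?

E2 B8 B1 F4 8F AC AC EA 90 9A F0 9D 95 A8 F0 9F 9A 98 E3 81 A7

U+2E31: 3-byte form → E2 B8 B1.
U+10FB2C: 4-byte form → F4 8F AC AC.
U+A41A: 3-byte form → EA 90 9A.
U+1D568: 4-byte form → F0 9D 95 A8.
U+1F698: 4-byte form → F0 9F 9A 98.
U+3067: 3-byte form → E3 81 A7.
Concatenated (21 bytes): E2 B8 B1 F4 8F AC AC EA 90 9A F0 9D 95 A8 F0 9F 9A 98 E3 81 A7.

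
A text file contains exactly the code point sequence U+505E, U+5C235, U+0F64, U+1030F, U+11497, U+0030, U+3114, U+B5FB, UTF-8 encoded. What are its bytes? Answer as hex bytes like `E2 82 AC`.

E5 81 9E F1 9C 88 B5 E0 BD A4 F0 90 8C 8F F0 91 92 97 30 E3 84 94 EB 97 BB

U+505E: 3-byte form → E5 81 9E.
U+5C235: 4-byte form → F1 9C 88 B5.
U+0F64: 3-byte form → E0 BD A4.
U+1030F: 4-byte form → F0 90 8C 8F.
U+11497: 4-byte form → F0 91 92 97.
U+0030: 1-byte form → 30.
U+3114: 3-byte form → E3 84 94.
U+B5FB: 3-byte form → EB 97 BB.
Concatenated (25 bytes): E5 81 9E F1 9C 88 B5 E0 BD A4 F0 90 8C 8F F0 91 92 97 30 E3 84 94 EB 97 BB.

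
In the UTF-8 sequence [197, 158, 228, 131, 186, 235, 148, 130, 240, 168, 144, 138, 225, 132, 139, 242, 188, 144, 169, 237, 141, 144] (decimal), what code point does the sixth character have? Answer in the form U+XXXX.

U+BC429

Offset 0: leading byte 0xC5 = 11000101 → 2-byte char #1 = C5 9E.
Offset 2: leading byte 0xE4 = 11100100 → 3-byte char #2 = E4 83 BA.
Offset 5: leading byte 0xEB = 11101011 → 3-byte char #3 = EB 94 82.
Offset 8: leading byte 0xF0 = 11110000 → 4-byte char #4 = F0 A8 90 8A.
Offset 12: leading byte 0xE1 = 11100001 → 3-byte char #5 = E1 84 8B.
Offset 15: leading byte 0xF2 = 11110010 → 4-byte char #6 = F2 BC 90 A9.
Leading byte 0xF2 = 11110010 matches 11110xxx → 4-byte sequence.
Byte 1: 0xF2 = 11110010, payload 010 (3 bits).
Byte 2: 0xBC = 10111100 (10xxxxxx ✓), payload 111100.
Byte 3: 0x90 = 10010000 (10xxxxxx ✓), payload 010000.
Byte 4: 0xA9 = 10101001 (10xxxxxx ✓), payload 101001.
Concatenate: 010111100010000101001 = 0xBC429 (21 bits → U+BC429).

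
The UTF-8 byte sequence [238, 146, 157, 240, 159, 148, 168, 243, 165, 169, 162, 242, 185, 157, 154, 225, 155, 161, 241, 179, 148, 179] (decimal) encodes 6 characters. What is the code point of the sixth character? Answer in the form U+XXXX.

U+73533

Offset 0: leading byte 0xEE = 11101110 → 3-byte char #1 = EE 92 9D.
Offset 3: leading byte 0xF0 = 11110000 → 4-byte char #2 = F0 9F 94 A8.
Offset 7: leading byte 0xF3 = 11110011 → 4-byte char #3 = F3 A5 A9 A2.
Offset 11: leading byte 0xF2 = 11110010 → 4-byte char #4 = F2 B9 9D 9A.
Offset 15: leading byte 0xE1 = 11100001 → 3-byte char #5 = E1 9B A1.
Offset 18: leading byte 0xF1 = 11110001 → 4-byte char #6 = F1 B3 94 B3.
Leading byte 0xF1 = 11110001 matches 11110xxx → 4-byte sequence.
Byte 1: 0xF1 = 11110001, payload 001 (3 bits).
Byte 2: 0xB3 = 10110011 (10xxxxxx ✓), payload 110011.
Byte 3: 0x94 = 10010100 (10xxxxxx ✓), payload 010100.
Byte 4: 0xB3 = 10110011 (10xxxxxx ✓), payload 110011.
Concatenate: 001110011010100110011 = 0x73533 (21 bits → U+73533).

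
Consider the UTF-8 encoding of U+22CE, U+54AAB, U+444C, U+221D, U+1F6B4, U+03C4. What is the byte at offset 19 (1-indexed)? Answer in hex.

0x84

1-indexed offset 19 is 0-indexed offset 18.
U+22CE → 3-byte form E2 8B 8E at offsets 0–2.
U+54AAB → 4-byte form F1 94 AA AB at offsets 3–6.
U+444C → 3-byte form E4 91 8C at offsets 7–9.
U+221D → 3-byte form E2 88 9D at offsets 10–12.
U+1F6B4 → 4-byte form F0 9F 9A B4 at offsets 13–16.
U+03C4 → 2-byte form CF 84 at offsets 17–18.
Offset 18 falls in char 6's range; it's byte 2 of CF 84 = 0x84.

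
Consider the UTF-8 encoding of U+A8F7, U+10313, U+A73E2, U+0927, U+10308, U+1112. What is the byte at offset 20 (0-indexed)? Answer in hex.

U+A8F7 → 3-byte form EA A3 B7 at offsets 0–2.
U+10313 → 4-byte form F0 90 8C 93 at offsets 3–6.
U+A73E2 → 4-byte form F2 A7 8F A2 at offsets 7–10.
U+0927 → 3-byte form E0 A4 A7 at offsets 11–13.
U+10308 → 4-byte form F0 90 8C 88 at offsets 14–17.
U+1112 → 3-byte form E1 84 92 at offsets 18–20.
Offset 20 falls in char 6's range; it's byte 3 of E1 84 92 = 0x92.

0x92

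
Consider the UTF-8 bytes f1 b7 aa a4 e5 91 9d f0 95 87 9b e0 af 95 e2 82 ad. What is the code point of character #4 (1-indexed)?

U+0BD5

Offset 0: leading byte 0xF1 = 11110001 → 4-byte char #1 = F1 B7 AA A4.
Offset 4: leading byte 0xE5 = 11100101 → 3-byte char #2 = E5 91 9D.
Offset 7: leading byte 0xF0 = 11110000 → 4-byte char #3 = F0 95 87 9B.
Offset 11: leading byte 0xE0 = 11100000 → 3-byte char #4 = E0 AF 95.
Leading byte 0xE0 = 11100000 matches 1110xxxx → 3-byte sequence.
Byte 1: 0xE0 = 11100000, payload 0000 (4 bits).
Byte 2: 0xAF = 10101111 (10xxxxxx ✓), payload 101111.
Byte 3: 0x95 = 10010101 (10xxxxxx ✓), payload 010101.
Concatenate: 0000101111010101 = 0xBD5 (16 bits → U+0BD5).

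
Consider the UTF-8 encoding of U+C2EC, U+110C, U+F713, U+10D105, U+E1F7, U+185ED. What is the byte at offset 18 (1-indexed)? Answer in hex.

0x98

1-indexed offset 18 is 0-indexed offset 17.
U+C2EC → 3-byte form EC 8B AC at offsets 0–2.
U+110C → 3-byte form E1 84 8C at offsets 3–5.
U+F713 → 3-byte form EF 9C 93 at offsets 6–8.
U+10D105 → 4-byte form F4 8D 84 85 at offsets 9–12.
U+E1F7 → 3-byte form EE 87 B7 at offsets 13–15.
U+185ED → 4-byte form F0 98 97 AD at offsets 16–19.
Offset 17 falls in char 6's range; it's byte 2 of F0 98 97 AD = 0x98.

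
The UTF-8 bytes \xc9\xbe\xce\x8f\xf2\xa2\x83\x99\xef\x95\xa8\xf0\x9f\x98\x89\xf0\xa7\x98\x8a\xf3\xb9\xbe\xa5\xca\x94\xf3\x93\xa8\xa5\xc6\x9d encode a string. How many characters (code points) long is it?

10

Byte at offset 0: 0xC9 = 11001001 → 2-byte char (#1). Advance 2.
Byte at offset 2: 0xCE = 11001110 → 2-byte char (#2). Advance 2.
Byte at offset 4: 0xF2 = 11110010 → 4-byte char (#3). Advance 4.
Byte at offset 8: 0xEF = 11101111 → 3-byte char (#4). Advance 3.
Byte at offset 11: 0xF0 = 11110000 → 4-byte char (#5). Advance 4.
Byte at offset 15: 0xF0 = 11110000 → 4-byte char (#6). Advance 4.
Byte at offset 19: 0xF3 = 11110011 → 4-byte char (#7). Advance 4.
Byte at offset 23: 0xCA = 11001010 → 2-byte char (#8). Advance 2.
Byte at offset 25: 0xF3 = 11110011 → 4-byte char (#9). Advance 4.
Byte at offset 29: 0xC6 = 11000110 → 2-byte char (#10). Advance 2.
Reached end at offset 31 after 10 code points.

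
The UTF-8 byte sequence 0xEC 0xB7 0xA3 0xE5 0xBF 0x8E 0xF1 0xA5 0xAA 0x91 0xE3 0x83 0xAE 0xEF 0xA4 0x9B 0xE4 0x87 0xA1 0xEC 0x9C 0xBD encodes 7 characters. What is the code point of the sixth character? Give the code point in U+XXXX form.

U+41E1

Offset 0: leading byte 0xEC = 11101100 → 3-byte char #1 = EC B7 A3.
Offset 3: leading byte 0xE5 = 11100101 → 3-byte char #2 = E5 BF 8E.
Offset 6: leading byte 0xF1 = 11110001 → 4-byte char #3 = F1 A5 AA 91.
Offset 10: leading byte 0xE3 = 11100011 → 3-byte char #4 = E3 83 AE.
Offset 13: leading byte 0xEF = 11101111 → 3-byte char #5 = EF A4 9B.
Offset 16: leading byte 0xE4 = 11100100 → 3-byte char #6 = E4 87 A1.
Leading byte 0xE4 = 11100100 matches 1110xxxx → 3-byte sequence.
Byte 1: 0xE4 = 11100100, payload 0100 (4 bits).
Byte 2: 0x87 = 10000111 (10xxxxxx ✓), payload 000111.
Byte 3: 0xA1 = 10100001 (10xxxxxx ✓), payload 100001.
Concatenate: 0100000111100001 = 0x41E1 (16 bits → U+41E1).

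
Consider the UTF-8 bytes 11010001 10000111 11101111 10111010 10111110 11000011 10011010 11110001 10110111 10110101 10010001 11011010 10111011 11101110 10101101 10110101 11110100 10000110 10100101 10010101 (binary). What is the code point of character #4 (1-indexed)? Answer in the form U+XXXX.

U+77D51

Offset 0: leading byte 0xD1 = 11010001 → 2-byte char #1 = D1 87.
Offset 2: leading byte 0xEF = 11101111 → 3-byte char #2 = EF BA BE.
Offset 5: leading byte 0xC3 = 11000011 → 2-byte char #3 = C3 9A.
Offset 7: leading byte 0xF1 = 11110001 → 4-byte char #4 = F1 B7 B5 91.
Leading byte 0xF1 = 11110001 matches 11110xxx → 4-byte sequence.
Byte 1: 0xF1 = 11110001, payload 001 (3 bits).
Byte 2: 0xB7 = 10110111 (10xxxxxx ✓), payload 110111.
Byte 3: 0xB5 = 10110101 (10xxxxxx ✓), payload 110101.
Byte 4: 0x91 = 10010001 (10xxxxxx ✓), payload 010001.
Concatenate: 001110111110101010001 = 0x77D51 (21 bits → U+77D51).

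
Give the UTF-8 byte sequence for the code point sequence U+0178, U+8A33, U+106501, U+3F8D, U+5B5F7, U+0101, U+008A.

C5 B8 E8 A8 B3 F4 86 94 81 E3 BE 8D F1 9B 97 B7 C4 81 C2 8A

U+0178: 2-byte form → C5 B8.
U+8A33: 3-byte form → E8 A8 B3.
U+106501: 4-byte form → F4 86 94 81.
U+3F8D: 3-byte form → E3 BE 8D.
U+5B5F7: 4-byte form → F1 9B 97 B7.
U+0101: 2-byte form → C4 81.
U+008A: 2-byte form → C2 8A.
Concatenated (20 bytes): C5 B8 E8 A8 B3 F4 86 94 81 E3 BE 8D F1 9B 97 B7 C4 81 C2 8A.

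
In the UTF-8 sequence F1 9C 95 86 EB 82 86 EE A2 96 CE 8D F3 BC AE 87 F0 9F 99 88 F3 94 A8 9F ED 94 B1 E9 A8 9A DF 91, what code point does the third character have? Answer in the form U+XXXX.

U+E896

Offset 0: leading byte 0xF1 = 11110001 → 4-byte char #1 = F1 9C 95 86.
Offset 4: leading byte 0xEB = 11101011 → 3-byte char #2 = EB 82 86.
Offset 7: leading byte 0xEE = 11101110 → 3-byte char #3 = EE A2 96.
Leading byte 0xEE = 11101110 matches 1110xxxx → 3-byte sequence.
Byte 1: 0xEE = 11101110, payload 1110 (4 bits).
Byte 2: 0xA2 = 10100010 (10xxxxxx ✓), payload 100010.
Byte 3: 0x96 = 10010110 (10xxxxxx ✓), payload 010110.
Concatenate: 1110100010010110 = 0xE896 (16 bits → U+E896).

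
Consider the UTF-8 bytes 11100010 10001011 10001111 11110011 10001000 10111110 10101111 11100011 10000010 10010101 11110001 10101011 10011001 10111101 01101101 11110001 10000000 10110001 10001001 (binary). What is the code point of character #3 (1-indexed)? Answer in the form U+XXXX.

U+3095

Offset 0: leading byte 0xE2 = 11100010 → 3-byte char #1 = E2 8B 8F.
Offset 3: leading byte 0xF3 = 11110011 → 4-byte char #2 = F3 88 BE AF.
Offset 7: leading byte 0xE3 = 11100011 → 3-byte char #3 = E3 82 95.
Leading byte 0xE3 = 11100011 matches 1110xxxx → 3-byte sequence.
Byte 1: 0xE3 = 11100011, payload 0011 (4 bits).
Byte 2: 0x82 = 10000010 (10xxxxxx ✓), payload 000010.
Byte 3: 0x95 = 10010101 (10xxxxxx ✓), payload 010101.
Concatenate: 0011000010010101 = 0x3095 (16 bits → U+3095).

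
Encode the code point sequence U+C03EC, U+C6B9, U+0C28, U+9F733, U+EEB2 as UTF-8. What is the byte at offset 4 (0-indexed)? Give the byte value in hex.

0xEC

U+C03EC → 4-byte form F3 80 8F AC at offsets 0–3.
U+C6B9 → 3-byte form EC 9A B9 at offsets 4–6.
Offset 4 falls in char 2's range; it's byte 1 of EC 9A B9 = 0xEC.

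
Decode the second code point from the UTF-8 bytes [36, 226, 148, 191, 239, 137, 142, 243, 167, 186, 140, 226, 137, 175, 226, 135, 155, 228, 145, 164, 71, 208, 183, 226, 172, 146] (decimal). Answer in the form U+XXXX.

U+253F

Offset 0: leading byte 0x24 = 00100100 → 1-byte char #1 = 24.
Offset 1: leading byte 0xE2 = 11100010 → 3-byte char #2 = E2 94 BF.
Leading byte 0xE2 = 11100010 matches 1110xxxx → 3-byte sequence.
Byte 1: 0xE2 = 11100010, payload 0010 (4 bits).
Byte 2: 0x94 = 10010100 (10xxxxxx ✓), payload 010100.
Byte 3: 0xBF = 10111111 (10xxxxxx ✓), payload 111111.
Concatenate: 0010010100111111 = 0x253F (16 bits → U+253F).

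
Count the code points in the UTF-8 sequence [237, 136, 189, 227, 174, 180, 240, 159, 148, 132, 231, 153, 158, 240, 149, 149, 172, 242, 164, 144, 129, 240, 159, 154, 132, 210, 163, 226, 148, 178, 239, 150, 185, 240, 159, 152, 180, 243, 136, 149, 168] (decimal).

Byte at offset 0: 0xED = 11101101 → 3-byte char (#1). Advance 3.
Byte at offset 3: 0xE3 = 11100011 → 3-byte char (#2). Advance 3.
Byte at offset 6: 0xF0 = 11110000 → 4-byte char (#3). Advance 4.
Byte at offset 10: 0xE7 = 11100111 → 3-byte char (#4). Advance 3.
Byte at offset 13: 0xF0 = 11110000 → 4-byte char (#5). Advance 4.
Byte at offset 17: 0xF2 = 11110010 → 4-byte char (#6). Advance 4.
Byte at offset 21: 0xF0 = 11110000 → 4-byte char (#7). Advance 4.
Byte at offset 25: 0xD2 = 11010010 → 2-byte char (#8). Advance 2.
Byte at offset 27: 0xE2 = 11100010 → 3-byte char (#9). Advance 3.
Byte at offset 30: 0xEF = 11101111 → 3-byte char (#10). Advance 3.
Byte at offset 33: 0xF0 = 11110000 → 4-byte char (#11). Advance 4.
Byte at offset 37: 0xF3 = 11110011 → 4-byte char (#12). Advance 4.
Reached end at offset 41 after 12 code points.

12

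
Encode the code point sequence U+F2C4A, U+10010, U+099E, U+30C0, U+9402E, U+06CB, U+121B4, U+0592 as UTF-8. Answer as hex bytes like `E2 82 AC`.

U+F2C4A: 4-byte form → F3 B2 B1 8A.
U+10010: 4-byte form → F0 90 80 90.
U+099E: 3-byte form → E0 A6 9E.
U+30C0: 3-byte form → E3 83 80.
U+9402E: 4-byte form → F2 94 80 AE.
U+06CB: 2-byte form → DB 8B.
U+121B4: 4-byte form → F0 92 86 B4.
U+0592: 2-byte form → D6 92.
Concatenated (26 bytes): F3 B2 B1 8A F0 90 80 90 E0 A6 9E E3 83 80 F2 94 80 AE DB 8B F0 92 86 B4 D6 92.

F3 B2 B1 8A F0 90 80 90 E0 A6 9E E3 83 80 F2 94 80 AE DB 8B F0 92 86 B4 D6 92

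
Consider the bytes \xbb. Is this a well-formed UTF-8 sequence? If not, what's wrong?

Byte 0xBB = 10111011 has the form 10xxxxxx — a continuation byte — but there is no preceding leading byte.

invalid (continuation byte with no leading byte)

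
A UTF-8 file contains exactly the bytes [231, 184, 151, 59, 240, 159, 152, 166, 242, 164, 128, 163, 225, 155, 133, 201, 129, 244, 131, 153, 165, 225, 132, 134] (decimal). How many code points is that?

Byte at offset 0: 0xE7 = 11100111 → 3-byte char (#1). Advance 3.
Byte at offset 3: 0x3B = 00111011 → 1-byte char (#2). Advance 1.
Byte at offset 4: 0xF0 = 11110000 → 4-byte char (#3). Advance 4.
Byte at offset 8: 0xF2 = 11110010 → 4-byte char (#4). Advance 4.
Byte at offset 12: 0xE1 = 11100001 → 3-byte char (#5). Advance 3.
Byte at offset 15: 0xC9 = 11001001 → 2-byte char (#6). Advance 2.
Byte at offset 17: 0xF4 = 11110100 → 4-byte char (#7). Advance 4.
Byte at offset 21: 0xE1 = 11100001 → 3-byte char (#8). Advance 3.
Reached end at offset 24 after 8 code points.

8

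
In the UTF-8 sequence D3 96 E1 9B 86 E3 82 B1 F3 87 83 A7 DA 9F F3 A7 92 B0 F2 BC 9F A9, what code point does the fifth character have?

U+069F

Offset 0: leading byte 0xD3 = 11010011 → 2-byte char #1 = D3 96.
Offset 2: leading byte 0xE1 = 11100001 → 3-byte char #2 = E1 9B 86.
Offset 5: leading byte 0xE3 = 11100011 → 3-byte char #3 = E3 82 B1.
Offset 8: leading byte 0xF3 = 11110011 → 4-byte char #4 = F3 87 83 A7.
Offset 12: leading byte 0xDA = 11011010 → 2-byte char #5 = DA 9F.
Leading byte 0xDA = 11011010 matches 110xxxxx → 2-byte sequence.
Byte 1: 0xDA = 11011010, payload 11010 (5 bits).
Byte 2: 0x9F = 10011111 (10xxxxxx ✓), payload 011111.
Concatenate: 11010011111 = 0x69F (11 bits → U+069F).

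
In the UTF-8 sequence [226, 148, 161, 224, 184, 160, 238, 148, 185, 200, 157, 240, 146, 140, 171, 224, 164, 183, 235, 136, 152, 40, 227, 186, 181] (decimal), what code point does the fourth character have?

U+021D

Offset 0: leading byte 0xE2 = 11100010 → 3-byte char #1 = E2 94 A1.
Offset 3: leading byte 0xE0 = 11100000 → 3-byte char #2 = E0 B8 A0.
Offset 6: leading byte 0xEE = 11101110 → 3-byte char #3 = EE 94 B9.
Offset 9: leading byte 0xC8 = 11001000 → 2-byte char #4 = C8 9D.
Leading byte 0xC8 = 11001000 matches 110xxxxx → 2-byte sequence.
Byte 1: 0xC8 = 11001000, payload 01000 (5 bits).
Byte 2: 0x9D = 10011101 (10xxxxxx ✓), payload 011101.
Concatenate: 01000011101 = 0x21D (11 bits → U+021D).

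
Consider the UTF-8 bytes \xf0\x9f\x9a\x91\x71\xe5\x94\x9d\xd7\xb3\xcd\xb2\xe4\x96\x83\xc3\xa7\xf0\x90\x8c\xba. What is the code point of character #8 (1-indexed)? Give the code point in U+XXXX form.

U+1033A

Offset 0: leading byte 0xF0 = 11110000 → 4-byte char #1 = F0 9F 9A 91.
Offset 4: leading byte 0x71 = 01110001 → 1-byte char #2 = 71.
Offset 5: leading byte 0xE5 = 11100101 → 3-byte char #3 = E5 94 9D.
Offset 8: leading byte 0xD7 = 11010111 → 2-byte char #4 = D7 B3.
Offset 10: leading byte 0xCD = 11001101 → 2-byte char #5 = CD B2.
Offset 12: leading byte 0xE4 = 11100100 → 3-byte char #6 = E4 96 83.
Offset 15: leading byte 0xC3 = 11000011 → 2-byte char #7 = C3 A7.
Offset 17: leading byte 0xF0 = 11110000 → 4-byte char #8 = F0 90 8C BA.
Leading byte 0xF0 = 11110000 matches 11110xxx → 4-byte sequence.
Byte 1: 0xF0 = 11110000, payload 000 (3 bits).
Byte 2: 0x90 = 10010000 (10xxxxxx ✓), payload 010000.
Byte 3: 0x8C = 10001100 (10xxxxxx ✓), payload 001100.
Byte 4: 0xBA = 10111010 (10xxxxxx ✓), payload 111010.
Concatenate: 000010000001100111010 = 0x1033A (21 bits → U+1033A).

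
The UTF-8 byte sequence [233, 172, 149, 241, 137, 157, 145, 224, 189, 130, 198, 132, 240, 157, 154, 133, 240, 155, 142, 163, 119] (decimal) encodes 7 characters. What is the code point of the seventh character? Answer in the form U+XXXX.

U+0077

Offset 0: leading byte 0xE9 = 11101001 → 3-byte char #1 = E9 AC 95.
Offset 3: leading byte 0xF1 = 11110001 → 4-byte char #2 = F1 89 9D 91.
Offset 7: leading byte 0xE0 = 11100000 → 3-byte char #3 = E0 BD 82.
Offset 10: leading byte 0xC6 = 11000110 → 2-byte char #4 = C6 84.
Offset 12: leading byte 0xF0 = 11110000 → 4-byte char #5 = F0 9D 9A 85.
Offset 16: leading byte 0xF0 = 11110000 → 4-byte char #6 = F0 9B 8E A3.
Offset 20: leading byte 0x77 = 01110111 → 1-byte char #7 = 77.
Leading byte 0x77 = 01110111 matches 0xxxxxxx → 1-byte sequence.
Byte 1: 0x77 = 01110111, payload 1110111 (7 bits).
Concatenate: 1110111 = 0x77 (7 bits → U+0077).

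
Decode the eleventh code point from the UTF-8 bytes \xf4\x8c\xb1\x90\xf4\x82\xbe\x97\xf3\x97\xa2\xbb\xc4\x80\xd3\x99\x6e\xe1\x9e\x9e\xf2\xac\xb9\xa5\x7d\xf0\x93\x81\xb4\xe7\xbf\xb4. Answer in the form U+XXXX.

U+7FF4

Offset 0: leading byte 0xF4 = 11110100 → 4-byte char #1 = F4 8C B1 90.
Offset 4: leading byte 0xF4 = 11110100 → 4-byte char #2 = F4 82 BE 97.
Offset 8: leading byte 0xF3 = 11110011 → 4-byte char #3 = F3 97 A2 BB.
Offset 12: leading byte 0xC4 = 11000100 → 2-byte char #4 = C4 80.
Offset 14: leading byte 0xD3 = 11010011 → 2-byte char #5 = D3 99.
Offset 16: leading byte 0x6E = 01101110 → 1-byte char #6 = 6E.
Offset 17: leading byte 0xE1 = 11100001 → 3-byte char #7 = E1 9E 9E.
Offset 20: leading byte 0xF2 = 11110010 → 4-byte char #8 = F2 AC B9 A5.
Offset 24: leading byte 0x7D = 01111101 → 1-byte char #9 = 7D.
Offset 25: leading byte 0xF0 = 11110000 → 4-byte char #10 = F0 93 81 B4.
Offset 29: leading byte 0xE7 = 11100111 → 3-byte char #11 = E7 BF B4.
Leading byte 0xE7 = 11100111 matches 1110xxxx → 3-byte sequence.
Byte 1: 0xE7 = 11100111, payload 0111 (4 bits).
Byte 2: 0xBF = 10111111 (10xxxxxx ✓), payload 111111.
Byte 3: 0xB4 = 10110100 (10xxxxxx ✓), payload 110100.
Concatenate: 0111111111110100 = 0x7FF4 (16 bits → U+7FF4).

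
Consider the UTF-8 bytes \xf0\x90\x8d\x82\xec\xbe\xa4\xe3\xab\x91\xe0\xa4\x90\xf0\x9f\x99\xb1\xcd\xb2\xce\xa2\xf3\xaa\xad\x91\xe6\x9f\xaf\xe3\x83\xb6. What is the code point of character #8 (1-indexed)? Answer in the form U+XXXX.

Offset 0: leading byte 0xF0 = 11110000 → 4-byte char #1 = F0 90 8D 82.
Offset 4: leading byte 0xEC = 11101100 → 3-byte char #2 = EC BE A4.
Offset 7: leading byte 0xE3 = 11100011 → 3-byte char #3 = E3 AB 91.
Offset 10: leading byte 0xE0 = 11100000 → 3-byte char #4 = E0 A4 90.
Offset 13: leading byte 0xF0 = 11110000 → 4-byte char #5 = F0 9F 99 B1.
Offset 17: leading byte 0xCD = 11001101 → 2-byte char #6 = CD B2.
Offset 19: leading byte 0xCE = 11001110 → 2-byte char #7 = CE A2.
Offset 21: leading byte 0xF3 = 11110011 → 4-byte char #8 = F3 AA AD 91.
Leading byte 0xF3 = 11110011 matches 11110xxx → 4-byte sequence.
Byte 1: 0xF3 = 11110011, payload 011 (3 bits).
Byte 2: 0xAA = 10101010 (10xxxxxx ✓), payload 101010.
Byte 3: 0xAD = 10101101 (10xxxxxx ✓), payload 101101.
Byte 4: 0x91 = 10010001 (10xxxxxx ✓), payload 010001.
Concatenate: 011101010101101010001 = 0xEAB51 (21 bits → U+EAB51).

U+EAB51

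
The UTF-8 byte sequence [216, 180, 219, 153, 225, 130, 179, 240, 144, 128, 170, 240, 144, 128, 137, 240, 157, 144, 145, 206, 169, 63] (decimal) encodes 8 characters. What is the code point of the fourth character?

U+1002A

Offset 0: leading byte 0xD8 = 11011000 → 2-byte char #1 = D8 B4.
Offset 2: leading byte 0xDB = 11011011 → 2-byte char #2 = DB 99.
Offset 4: leading byte 0xE1 = 11100001 → 3-byte char #3 = E1 82 B3.
Offset 7: leading byte 0xF0 = 11110000 → 4-byte char #4 = F0 90 80 AA.
Leading byte 0xF0 = 11110000 matches 11110xxx → 4-byte sequence.
Byte 1: 0xF0 = 11110000, payload 000 (3 bits).
Byte 2: 0x90 = 10010000 (10xxxxxx ✓), payload 010000.
Byte 3: 0x80 = 10000000 (10xxxxxx ✓), payload 000000.
Byte 4: 0xAA = 10101010 (10xxxxxx ✓), payload 101010.
Concatenate: 000010000000000101010 = 0x1002A (21 bits → U+1002A).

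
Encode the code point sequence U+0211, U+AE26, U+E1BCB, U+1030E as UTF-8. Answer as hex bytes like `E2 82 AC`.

U+0211: 2-byte form → C8 91.
U+AE26: 3-byte form → EA B8 A6.
U+E1BCB: 4-byte form → F3 A1 AF 8B.
U+1030E: 4-byte form → F0 90 8C 8E.
Concatenated (13 bytes): C8 91 EA B8 A6 F3 A1 AF 8B F0 90 8C 8E.

C8 91 EA B8 A6 F3 A1 AF 8B F0 90 8C 8E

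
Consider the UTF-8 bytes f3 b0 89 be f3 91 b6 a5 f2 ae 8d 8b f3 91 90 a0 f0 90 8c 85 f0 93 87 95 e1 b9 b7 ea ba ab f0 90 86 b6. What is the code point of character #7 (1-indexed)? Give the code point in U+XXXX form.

U+1E77

Offset 0: leading byte 0xF3 = 11110011 → 4-byte char #1 = F3 B0 89 BE.
Offset 4: leading byte 0xF3 = 11110011 → 4-byte char #2 = F3 91 B6 A5.
Offset 8: leading byte 0xF2 = 11110010 → 4-byte char #3 = F2 AE 8D 8B.
Offset 12: leading byte 0xF3 = 11110011 → 4-byte char #4 = F3 91 90 A0.
Offset 16: leading byte 0xF0 = 11110000 → 4-byte char #5 = F0 90 8C 85.
Offset 20: leading byte 0xF0 = 11110000 → 4-byte char #6 = F0 93 87 95.
Offset 24: leading byte 0xE1 = 11100001 → 3-byte char #7 = E1 B9 B7.
Leading byte 0xE1 = 11100001 matches 1110xxxx → 3-byte sequence.
Byte 1: 0xE1 = 11100001, payload 0001 (4 bits).
Byte 2: 0xB9 = 10111001 (10xxxxxx ✓), payload 111001.
Byte 3: 0xB7 = 10110111 (10xxxxxx ✓), payload 110111.
Concatenate: 0001111001110111 = 0x1E77 (16 bits → U+1E77).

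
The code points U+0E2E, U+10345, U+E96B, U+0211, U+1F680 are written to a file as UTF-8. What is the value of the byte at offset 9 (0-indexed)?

0xAB

U+0E2E → 3-byte form E0 B8 AE at offsets 0–2.
U+10345 → 4-byte form F0 90 8D 85 at offsets 3–6.
U+E96B → 3-byte form EE A5 AB at offsets 7–9.
Offset 9 falls in char 3's range; it's byte 3 of EE A5 AB = 0xAB.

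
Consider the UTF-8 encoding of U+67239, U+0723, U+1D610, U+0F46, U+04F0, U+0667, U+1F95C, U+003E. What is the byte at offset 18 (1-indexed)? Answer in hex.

0xF0

1-indexed offset 18 is 0-indexed offset 17.
U+67239 → 4-byte form F1 A7 88 B9 at offsets 0–3.
U+0723 → 2-byte form DC A3 at offsets 4–5.
U+1D610 → 4-byte form F0 9D 98 90 at offsets 6–9.
U+0F46 → 3-byte form E0 BD 86 at offsets 10–12.
U+04F0 → 2-byte form D3 B0 at offsets 13–14.
U+0667 → 2-byte form D9 A7 at offsets 15–16.
U+1F95C → 4-byte form F0 9F A5 9C at offsets 17–20.
Offset 17 falls in char 7's range; it's byte 1 of F0 9F A5 9C = 0xF0.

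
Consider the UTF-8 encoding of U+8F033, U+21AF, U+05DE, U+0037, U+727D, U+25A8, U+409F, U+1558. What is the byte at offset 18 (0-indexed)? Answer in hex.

0x9F

U+8F033 → 4-byte form F2 8F 80 B3 at offsets 0–3.
U+21AF → 3-byte form E2 86 AF at offsets 4–6.
U+05DE → 2-byte form D7 9E at offsets 7–8.
U+0037 → 1-byte form 37 at offsets 9–9.
U+727D → 3-byte form E7 89 BD at offsets 10–12.
U+25A8 → 3-byte form E2 96 A8 at offsets 13–15.
U+409F → 3-byte form E4 82 9F at offsets 16–18.
Offset 18 falls in char 7's range; it's byte 3 of E4 82 9F = 0x9F.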